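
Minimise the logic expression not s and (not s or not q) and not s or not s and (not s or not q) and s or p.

not s and (not s or not q) and not s or not s and (not s or not q) and s or p
= not s and (not s or not q) or p
= not s or p

not s or p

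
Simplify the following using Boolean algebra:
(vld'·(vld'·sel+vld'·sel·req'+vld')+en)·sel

(vld'·(vld'·sel+vld'·sel·req'+vld')+en)·sel
= (vld'·(vld'·sel+vld')+en)·sel   [absorption]
= (vld'·vld'+en)·sel   [absorption]
= (vld'+en)·sel   [idempotence]

(vld'+en)·sel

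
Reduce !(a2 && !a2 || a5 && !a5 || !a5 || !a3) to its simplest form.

!(a2 && !a2 || a5 && !a5 || !a5 || !a3)
= !(a2 && !a2 || !a5 || !a3)   — complement / identity
= !(!a5 || !a3)   — complement / identity
= a5 && a3   — De Morgan

a5 && a3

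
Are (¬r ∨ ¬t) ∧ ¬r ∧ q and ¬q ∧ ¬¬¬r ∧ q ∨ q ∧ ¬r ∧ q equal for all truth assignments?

Yes

E1: (¬r ∨ ¬t) ∧ ¬r ∧ q
    = ¬r ∧ q   [absorption]
E2: ¬q ∧ ¬¬¬r ∧ q ∨ q ∧ ¬r ∧ q
    = ¬q ∧ ¬r ∧ q ∨ q ∧ ¬r ∧ q   [double negation]
    = ¬r ∧ q   [distribution]
Both reduce to ¬r ∧ q, so they are equivalent.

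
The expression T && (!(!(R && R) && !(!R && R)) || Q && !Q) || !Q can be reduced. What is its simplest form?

T && R || !Q

T && (!(!(R && R) && !(!R && R)) || Q && !Q) || !Q
= T && (R && R || !R && R || Q && !Q) || !Q   [De Morgan]
= T && (R && R || !R && R) || !Q   [complement / identity]
= T && R || !Q   [distribution]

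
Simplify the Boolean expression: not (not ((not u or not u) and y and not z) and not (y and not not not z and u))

not (not ((not u or not u) and y and not z) and not (y and not not not z and u))
= not (not (not u and y and not z) and not (y and not not not z and u))   [idempotence]
= not (not (not u and y and not z) and not (y and not z and u))   [double negation]
= not u and y and not z or y and not z and u   [De Morgan]
= y and not z   [distribution]

y and not z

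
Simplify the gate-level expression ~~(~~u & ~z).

~~(~~u & ~z)
= ~~u & ~z   — double negation
= u & ~z   — double negation

u & ~z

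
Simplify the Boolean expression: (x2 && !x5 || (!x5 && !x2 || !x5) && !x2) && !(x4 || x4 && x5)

!x5 && !x4

(x2 && !x5 || (!x5 && !x2 || !x5) && !x2) && !(x4 || x4 && x5)
= (x2 && !x5 || !x5 && !x2) && !(x4 || x4 && x5)   — absorption
= (x2 && !x5 || !x5 && !x2) && !x4   — absorption
= !x5 && !x4   — distribution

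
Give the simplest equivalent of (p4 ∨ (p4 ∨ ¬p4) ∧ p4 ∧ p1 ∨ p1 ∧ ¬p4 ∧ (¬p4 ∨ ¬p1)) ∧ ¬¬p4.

p4

(p4 ∨ (p4 ∨ ¬p4) ∧ p4 ∧ p1 ∨ p1 ∧ ¬p4 ∧ (¬p4 ∨ ¬p1)) ∧ ¬¬p4
= (p4 ∨ (p4 ∨ ¬p4) ∧ p4 ∧ p1 ∨ p1 ∧ ¬p4) ∧ ¬¬p4   [absorption]
= (p4 ∨ p4 ∧ p1 ∨ p1 ∧ ¬p4) ∧ ¬¬p4   [complement / identity]
= (p4 ∨ p1) ∧ ¬¬p4   [distribution]
= (p4 ∨ p1) ∧ p4   [double negation]
= p4   [absorption]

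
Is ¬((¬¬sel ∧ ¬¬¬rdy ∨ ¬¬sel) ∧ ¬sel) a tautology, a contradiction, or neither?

tautology

¬((¬¬sel ∧ ¬¬¬rdy ∨ ¬¬sel) ∧ ¬sel)
= ¬((¬¬sel ∧ ¬rdy ∨ ¬¬sel) ∧ ¬sel)   [double negation]
= ¬(¬¬sel ∧ ¬sel)   [absorption]
= ¬sel ∨ sel   [De Morgan]
= True   [complement]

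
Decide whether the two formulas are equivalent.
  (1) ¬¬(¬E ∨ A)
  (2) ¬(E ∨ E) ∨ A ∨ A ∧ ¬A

E1: ¬¬(¬E ∨ A)
    = ¬E ∨ A   — double negation
E2: ¬(E ∨ E) ∨ A ∨ A ∧ ¬A
    = ¬(E ∨ E) ∨ A   — complement / identity
    = ¬E ∨ A   — idempotence
Both reduce to ¬E ∨ A, so they are equivalent.

Yes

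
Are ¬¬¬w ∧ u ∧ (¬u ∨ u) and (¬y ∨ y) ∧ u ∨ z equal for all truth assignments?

E1: ¬¬¬w ∧ u ∧ (¬u ∨ u)
    = ¬¬¬w ∧ u   — complement / identity
    = ¬w ∧ u   — double negation
E2: (¬y ∨ y) ∧ u ∨ z
    = u ∨ z   — complement / identity
These differ: at u=0, w=1, y=0, z=1, E1 = 0 but E2 = 1.

No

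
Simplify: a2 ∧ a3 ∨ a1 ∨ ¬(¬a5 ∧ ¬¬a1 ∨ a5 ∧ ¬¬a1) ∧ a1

a2 ∧ a3 ∨ a1 ∨ ¬(¬a5 ∧ ¬¬a1 ∨ a5 ∧ ¬¬a1) ∧ a1
= a2 ∧ a3 ∨ a1 ∨ ¬¬¬a1 ∧ a1
= a2 ∧ a3 ∨ a1 ∨ ¬a1 ∧ a1
= a2 ∧ a3 ∨ a1

a2 ∧ a3 ∨ a1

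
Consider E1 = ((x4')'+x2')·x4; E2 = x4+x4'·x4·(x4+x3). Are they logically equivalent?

Yes

E1: ((x4')'+x2')·x4
    = (x4+x2')·x4   (double negation)
    = x4   (absorption)
E2: x4+x4'·x4·(x4+x3)
    = x4+x4'·x4   (absorption)
    = x4   (complement / identity)
Both reduce to x4, so they are equivalent.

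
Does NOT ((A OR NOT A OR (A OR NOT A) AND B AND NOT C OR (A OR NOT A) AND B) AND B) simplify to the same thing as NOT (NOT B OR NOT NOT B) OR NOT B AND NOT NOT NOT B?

Yes

E1: NOT ((A OR NOT A OR (A OR NOT A) AND B AND NOT C OR (A OR NOT A) AND B) AND B)
    = NOT ((A OR NOT A OR (A OR NOT A) AND B) AND B)   (absorption)
    = NOT ((A OR NOT A) AND B)   (absorption)
    = NOT B   (complement / identity)
E2: NOT (NOT B OR NOT NOT B) OR NOT B AND NOT NOT NOT B
    = NOT (NOT B OR NOT NOT B) OR NOT B AND NOT B   (double negation)
    = B AND NOT B OR NOT B AND NOT B   (De Morgan)
    = NOT B   (distribution)
Both reduce to NOT B, so they are equivalent.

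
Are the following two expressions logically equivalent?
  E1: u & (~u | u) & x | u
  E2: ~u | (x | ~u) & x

E1: u & (~u | u) & x | u
    = u & x | u   — complement / identity
    = u   — absorption
E2: ~u | (x | ~u) & x
    = ~u | x   — absorption
These differ: at u=0, x=0, E1 = 0 but E2 = 1.

No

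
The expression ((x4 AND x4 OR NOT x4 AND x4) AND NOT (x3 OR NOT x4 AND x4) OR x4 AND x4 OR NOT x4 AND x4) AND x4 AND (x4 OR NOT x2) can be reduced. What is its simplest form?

((x4 AND x4 OR NOT x4 AND x4) AND NOT (x3 OR NOT x4 AND x4) OR x4 AND x4 OR NOT x4 AND x4) AND x4 AND (x4 OR NOT x2)
= ((x4 AND x4 OR NOT x4 AND x4) AND NOT (x3 OR NOT x4 AND x4) OR x4 AND x4 OR NOT x4 AND x4) AND x4   — absorption
= ((x4 AND x4 OR NOT x4 AND x4) AND NOT x3 OR x4 AND x4 OR NOT x4 AND x4) AND x4   — complement / identity
= (x4 AND x4 OR NOT x4 AND x4) AND x4   — absorption
= x4 AND x4   — distribution
= x4   — idempotence

x4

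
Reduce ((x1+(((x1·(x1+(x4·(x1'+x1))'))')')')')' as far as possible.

1

((x1+(((x1·(x1+(x4·(x1'+x1))'))')')')')'
= ((x1+(((x1·(x1+x4'))')')')')'   [complement / identity]
= ((x1+((x1')')')')'   [absorption]
= ((x1+x1')')'   [double negation]
= x1+x1'   [double negation]
= 1   [complement]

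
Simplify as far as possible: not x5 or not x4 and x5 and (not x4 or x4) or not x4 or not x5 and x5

not x5 or not x4

not x5 or not x4 and x5 and (not x4 or x4) or not x4 or not x5 and x5
= not x5 or not x4 and x5 and (not x4 or x4) or not x4   [complement / identity]
= not x5 or not x4 and x5 or not x4   [complement / identity]
= not x5 or not x4   [absorption]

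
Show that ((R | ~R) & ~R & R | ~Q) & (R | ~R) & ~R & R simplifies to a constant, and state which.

((R | ~R) & ~R & R | ~Q) & (R | ~R) & ~R & R
= (R | ~R) & ~R & R   — absorption
= ~R & R   — complement / identity
= 0   — complement

0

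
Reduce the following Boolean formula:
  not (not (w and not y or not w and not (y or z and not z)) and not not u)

not (not (w and not y or not w and not (y or z and not z)) and not not u)
= w and not y or not w and not (y or z and not z) or not u
= w and not y or not w and not y or not u
= not y or not u

not y or not u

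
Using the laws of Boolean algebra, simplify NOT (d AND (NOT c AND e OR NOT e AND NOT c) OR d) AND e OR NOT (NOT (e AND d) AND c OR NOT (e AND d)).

e

NOT (d AND (NOT c AND e OR NOT e AND NOT c) OR d) AND e OR NOT (NOT (e AND d) AND c OR NOT (e AND d))
= NOT (d AND (NOT c AND e OR NOT e AND NOT c) OR d) AND e OR NOT NOT (e AND d)   (absorption)
= NOT (d AND NOT c OR d) AND e OR NOT NOT (e AND d)   (distribution)
= NOT d AND e OR NOT NOT (e AND d)   (absorption)
= NOT d AND e OR e AND d   (double negation)
= e   (distribution)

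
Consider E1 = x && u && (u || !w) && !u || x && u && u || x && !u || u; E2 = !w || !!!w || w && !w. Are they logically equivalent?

E1: x && u && (u || !w) && !u || x && u && u || x && !u || u
    = x && u && !u || x && u && u || x && !u || u   (absorption)
    = x && u || x && !u || u   (distribution)
    = x || u   (distribution)
E2: !w || !!!w || w && !w
    = !w || !w || w && !w   (double negation)
    = !w || !w   (complement / identity)
    = !w   (idempotence)
These differ: at u=0, w=1, x=1, E1 = 1 but E2 = 0.

No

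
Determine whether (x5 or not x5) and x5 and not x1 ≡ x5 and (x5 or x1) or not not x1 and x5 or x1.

No

E1: (x5 or not x5) and x5 and not x1
    = x5 and not x1   (complement / identity)
E2: x5 and (x5 or x1) or not not x1 and x5 or x1
    = x5 or not not x1 and x5 or x1   (absorption)
    = x5 or x1 and x5 or x1   (double negation)
    = x5 or x1   (absorption)
These differ: at x1=1, x5=0, E1 = 0 but E2 = 1.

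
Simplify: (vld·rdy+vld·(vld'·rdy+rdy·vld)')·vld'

(vld·rdy+vld·(vld'·rdy+rdy·vld)')·vld'
= (vld·rdy+vld·rdy')·vld'
= vld·vld'
= 0

0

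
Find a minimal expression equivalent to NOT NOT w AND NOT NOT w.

NOT NOT w AND NOT NOT w
= NOT NOT w
= w

w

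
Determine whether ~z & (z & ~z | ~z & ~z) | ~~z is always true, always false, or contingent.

~z & (z & ~z | ~z & ~z) | ~~z
= ~z & ~z | ~~z   (distribution)
= ~z | ~~z   (idempotence)
= ~z | z   (double negation)
= 1   (complement)

always true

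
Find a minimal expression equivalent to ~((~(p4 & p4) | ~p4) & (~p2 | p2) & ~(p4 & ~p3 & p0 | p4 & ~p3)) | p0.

~((~(p4 & p4) | ~p4) & (~p2 | p2) & ~(p4 & ~p3 & p0 | p4 & ~p3)) | p0
= ~((~p4 | ~p4) & (~p2 | p2) & ~(p4 & ~p3 & p0 | p4 & ~p3)) | p0   — idempotence
= ~(~p4 & (~p2 | p2) & ~(p4 & ~p3 & p0 | p4 & ~p3)) | p0   — idempotence
= ~(~p4 & (~p2 | p2) & ~(p4 & ~p3)) | p0   — absorption
= ~(~p4 & ~(p4 & ~p3)) | p0   — complement / identity
= p4 | p4 & ~p3 | p0   — De Morgan
= p4 | p0   — absorption

p4 | p0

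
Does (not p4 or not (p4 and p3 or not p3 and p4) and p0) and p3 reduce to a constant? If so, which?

no

(not p4 or not (p4 and p3 or not p3 and p4) and p0) and p3
= (not p4 or not p4 and p0) and p3   [distribution]
= not p4 and p3   [absorption]
This depends on p3, p4, so it is not a constant.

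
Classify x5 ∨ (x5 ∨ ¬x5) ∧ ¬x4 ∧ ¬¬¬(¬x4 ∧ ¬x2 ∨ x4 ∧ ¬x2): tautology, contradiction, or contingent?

x5 ∨ (x5 ∨ ¬x5) ∧ ¬x4 ∧ ¬¬¬(¬x4 ∧ ¬x2 ∨ x4 ∧ ¬x2)
= x5 ∨ (x5 ∨ ¬x5) ∧ ¬x4 ∧ ¬¬¬¬x2   — distribution
= x5 ∨ (x5 ∨ ¬x5) ∧ ¬x4 ∧ ¬¬x2   — double negation
= x5 ∨ ¬x4 ∧ ¬¬x2   — complement / identity
= x5 ∨ ¬x4 ∧ x2   — double negation
This depends on x2, x4, x5, so it is not a constant.

contingent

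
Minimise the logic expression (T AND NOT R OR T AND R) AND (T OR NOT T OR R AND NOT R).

(T AND NOT R OR T AND R) AND (T OR NOT T OR R AND NOT R)
= (T AND NOT R OR T AND R) AND (T OR NOT T)   (complement / identity)
= T AND (T OR NOT T)   (distribution)
= T   (complement / identity)

T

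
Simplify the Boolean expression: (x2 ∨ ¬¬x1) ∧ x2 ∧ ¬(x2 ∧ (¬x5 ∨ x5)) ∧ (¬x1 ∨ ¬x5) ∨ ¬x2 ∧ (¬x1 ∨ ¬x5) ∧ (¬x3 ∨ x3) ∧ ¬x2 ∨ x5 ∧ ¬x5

(x2 ∨ ¬¬x1) ∧ x2 ∧ ¬(x2 ∧ (¬x5 ∨ x5)) ∧ (¬x1 ∨ ¬x5) ∨ ¬x2 ∧ (¬x1 ∨ ¬x5) ∧ (¬x3 ∨ x3) ∧ ¬x2 ∨ x5 ∧ ¬x5
= (x2 ∨ ¬¬x1) ∧ x2 ∧ ¬x2 ∧ (¬x1 ∨ ¬x5) ∨ ¬x2 ∧ (¬x1 ∨ ¬x5) ∧ (¬x3 ∨ x3) ∧ ¬x2 ∨ x5 ∧ ¬x5   (complement / identity)
= (x2 ∨ x1) ∧ x2 ∧ ¬x2 ∧ (¬x1 ∨ ¬x5) ∨ ¬x2 ∧ (¬x1 ∨ ¬x5) ∧ (¬x3 ∨ x3) ∧ ¬x2 ∨ x5 ∧ ¬x5   (double negation)
= x2 ∧ ¬x2 ∧ (¬x1 ∨ ¬x5) ∨ ¬x2 ∧ (¬x1 ∨ ¬x5) ∧ (¬x3 ∨ x3) ∧ ¬x2 ∨ x5 ∧ ¬x5   (absorption)
= x2 ∧ ¬x2 ∧ (¬x1 ∨ ¬x5) ∨ ¬x2 ∧ (¬x1 ∨ ¬x5) ∧ ¬x2 ∨ x5 ∧ ¬x5   (complement / identity)
= x2 ∧ ¬x2 ∧ (¬x1 ∨ ¬x5) ∨ ¬x2 ∧ (¬x1 ∨ ¬x5) ∧ ¬x2   (complement / identity)
= ¬x2 ∧ (¬x1 ∨ ¬x5)   (distribution)

¬x2 ∧ (¬x1 ∨ ¬x5)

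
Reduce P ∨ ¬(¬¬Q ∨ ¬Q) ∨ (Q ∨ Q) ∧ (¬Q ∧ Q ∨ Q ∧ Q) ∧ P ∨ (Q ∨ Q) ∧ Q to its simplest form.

P ∨ Q

P ∨ ¬(¬¬Q ∨ ¬Q) ∨ (Q ∨ Q) ∧ (¬Q ∧ Q ∨ Q ∧ Q) ∧ P ∨ (Q ∨ Q) ∧ Q
= P ∨ ¬(¬¬Q ∨ ¬Q) ∨ (Q ∨ Q) ∧ Q ∧ P ∨ (Q ∨ Q) ∧ Q   (distribution)
= P ∨ ¬(¬¬Q ∨ ¬Q) ∨ (Q ∨ Q) ∧ Q   (absorption)
= P ∨ ¬(¬¬Q ∨ ¬Q) ∨ Q ∧ Q   (idempotence)
= P ∨ ¬Q ∧ Q ∨ Q ∧ Q   (De Morgan)
= P ∨ Q   (distribution)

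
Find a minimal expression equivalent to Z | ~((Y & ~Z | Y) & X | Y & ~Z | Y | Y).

Z | ~((Y & ~Z | Y) & X | Y & ~Z | Y | Y)
= Z | ~(Y & ~Z | Y | Y)   [absorption]
= Z | ~(Y | Y)   [absorption]
= Z | ~Y   [idempotence]

Z | ~Y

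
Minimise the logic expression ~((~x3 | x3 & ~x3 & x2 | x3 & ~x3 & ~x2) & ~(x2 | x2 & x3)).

~((~x3 | x3 & ~x3 & x2 | x3 & ~x3 & ~x2) & ~(x2 | x2 & x3))
= ~((~x3 | x3 & ~x3) & ~(x2 | x2 & x3))
= ~((~x3 | x3 & ~x3) & ~x2)
= ~(~x3 & ~x2)
= x3 | x2

x3 | x2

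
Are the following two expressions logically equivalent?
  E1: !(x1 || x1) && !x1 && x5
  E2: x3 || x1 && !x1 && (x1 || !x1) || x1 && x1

E1: !(x1 || x1) && !x1 && x5
    = !x1 && !x1 && x5
    = !x1 && x5
E2: x3 || x1 && !x1 && (x1 || !x1) || x1 && x1
    = x3 || x1 && !x1 || x1 && x1
    = x3 || x1
These differ: at x1=1, x3=1, x5=0, E1 = 0 but E2 = 1.

No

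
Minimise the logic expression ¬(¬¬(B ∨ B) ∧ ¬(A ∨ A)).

¬(¬¬(B ∨ B) ∧ ¬(A ∨ A))
= ¬(¬¬B ∧ ¬(A ∨ A))   — idempotence
= ¬(¬¬B ∧ ¬A)   — idempotence
= ¬B ∨ A   — De Morgan

¬B ∨ A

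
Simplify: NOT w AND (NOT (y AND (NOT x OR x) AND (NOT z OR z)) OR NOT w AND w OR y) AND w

FALSE

NOT w AND (NOT (y AND (NOT x OR x) AND (NOT z OR z)) OR NOT w AND w OR y) AND w
= NOT w AND (NOT (y AND (NOT x OR x)) OR NOT w AND w OR y) AND w   (complement / identity)
= NOT w AND (NOT y OR NOT w AND w OR y) AND w   (complement / identity)
= NOT w AND (NOT y OR y) AND w   (complement / identity)
= NOT w AND w   (complement / identity)
= FALSE   (complement)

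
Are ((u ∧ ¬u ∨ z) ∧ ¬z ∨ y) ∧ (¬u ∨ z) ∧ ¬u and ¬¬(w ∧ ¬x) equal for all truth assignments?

E1: ((u ∧ ¬u ∨ z) ∧ ¬z ∨ y) ∧ (¬u ∨ z) ∧ ¬u
    = (z ∧ ¬z ∨ y) ∧ (¬u ∨ z) ∧ ¬u   (complement / identity)
    = y ∧ (¬u ∨ z) ∧ ¬u   (complement / identity)
    = y ∧ ¬u   (absorption)
E2: ¬¬(w ∧ ¬x)
    = w ∧ ¬x   (double negation)
These differ: at u=0, w=0, x=0, y=1, z=1, E1 = 1 but E2 = 0.

No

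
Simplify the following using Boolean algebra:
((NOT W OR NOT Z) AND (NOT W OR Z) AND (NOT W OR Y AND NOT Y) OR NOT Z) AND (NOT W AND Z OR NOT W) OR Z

((NOT W OR NOT Z) AND (NOT W OR Z) AND (NOT W OR Y AND NOT Y) OR NOT Z) AND (NOT W AND Z OR NOT W) OR Z
= ((NOT W OR NOT Z) AND (NOT W OR Z) AND (NOT W OR Y AND NOT Y) OR NOT Z) AND NOT W OR Z   — absorption
= ((NOT W OR NOT Z) AND (NOT W OR Z) AND NOT W OR NOT Z) AND NOT W OR Z   — complement / identity
= ((NOT W OR NOT Z) AND NOT W OR NOT Z) AND NOT W OR Z   — absorption
= (NOT W OR NOT Z) AND NOT W OR Z   — absorption
= NOT W OR Z   — absorption

NOT W OR Z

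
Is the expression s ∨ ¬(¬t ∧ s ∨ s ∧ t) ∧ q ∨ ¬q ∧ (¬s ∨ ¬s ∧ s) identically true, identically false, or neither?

s ∨ ¬(¬t ∧ s ∨ s ∧ t) ∧ q ∨ ¬q ∧ (¬s ∨ ¬s ∧ s)
= s ∨ ¬s ∧ q ∨ ¬q ∧ (¬s ∨ ¬s ∧ s)   [distribution]
= s ∨ ¬s ∧ q ∨ ¬q ∧ ¬s   [complement / identity]
= s ∨ ¬s   [distribution]
= True   [complement]

identically true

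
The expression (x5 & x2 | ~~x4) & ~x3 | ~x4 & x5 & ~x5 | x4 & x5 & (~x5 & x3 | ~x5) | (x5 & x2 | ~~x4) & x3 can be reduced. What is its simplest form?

x5 & x2 | x4

(x5 & x2 | ~~x4) & ~x3 | ~x4 & x5 & ~x5 | x4 & x5 & (~x5 & x3 | ~x5) | (x5 & x2 | ~~x4) & x3
= (x5 & x2 | ~~x4) & ~x3 | ~x4 & x5 & ~x5 | x4 & x5 & ~x5 | (x5 & x2 | ~~x4) & x3   — absorption
= (x5 & x2 | ~~x4) & ~x3 | x5 & ~x5 | (x5 & x2 | ~~x4) & x3   — distribution
= (x5 & x2 | ~~x4) & ~x3 | (x5 & x2 | ~~x4) & x3   — complement / identity
= x5 & x2 | ~~x4   — distribution
= x5 & x2 | x4   — double negation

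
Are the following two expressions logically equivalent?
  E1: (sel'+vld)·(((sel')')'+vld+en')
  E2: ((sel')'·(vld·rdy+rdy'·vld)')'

E1: (sel'+vld)·(((sel')')'+vld+en')
    = (sel'+vld)·(sel'+vld+en')   (double negation)
    = sel'+vld   (absorption)
E2: ((sel')'·(vld·rdy+rdy'·vld)')'
    = sel'+vld·rdy+rdy'·vld   (De Morgan)
    = sel'+vld   (distribution)
Both reduce to sel'+vld, so they are equivalent.

Yes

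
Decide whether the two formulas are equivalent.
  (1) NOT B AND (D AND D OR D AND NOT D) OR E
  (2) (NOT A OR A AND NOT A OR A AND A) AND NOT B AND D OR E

E1: NOT B AND (D AND D OR D AND NOT D) OR E
    = NOT B AND D OR E   — distribution
E2: (NOT A OR A AND NOT A OR A AND A) AND NOT B AND D OR E
    = (NOT A OR A) AND NOT B AND D OR E   — distribution
    = NOT B AND D OR E   — complement / identity
Both reduce to NOT B AND D OR E, so they are equivalent.

Yes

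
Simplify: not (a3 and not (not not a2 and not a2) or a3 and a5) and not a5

not a3 and not a5

not (a3 and not (not not a2 and not a2) or a3 and a5) and not a5
= not (a3 and (not a2 or a2) or a3 and a5) and not a5   — De Morgan
= not (a3 or a3 and a5) and not a5   — complement / identity
= not a3 and not a5   — absorption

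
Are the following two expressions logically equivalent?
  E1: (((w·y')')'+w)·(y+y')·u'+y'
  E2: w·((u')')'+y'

Yes

E1: (((w·y')')'+w)·(y+y')·u'+y'
    = (((w·y')')'+w)·u'+y'   — complement / identity
    = (w·y'+w)·u'+y'   — double negation
    = w·u'+y'   — absorption
E2: w·((u')')'+y'
    = w·u'+y'   — double negation
Both reduce to w·u'+y', so they are equivalent.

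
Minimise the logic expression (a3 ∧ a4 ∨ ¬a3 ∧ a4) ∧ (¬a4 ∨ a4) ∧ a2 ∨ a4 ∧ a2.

(a3 ∧ a4 ∨ ¬a3 ∧ a4) ∧ (¬a4 ∨ a4) ∧ a2 ∨ a4 ∧ a2
= a4 ∧ (¬a4 ∨ a4) ∧ a2 ∨ a4 ∧ a2
= a4 ∧ a2 ∨ a4 ∧ a2
= a4 ∧ a2

a4 ∧ a2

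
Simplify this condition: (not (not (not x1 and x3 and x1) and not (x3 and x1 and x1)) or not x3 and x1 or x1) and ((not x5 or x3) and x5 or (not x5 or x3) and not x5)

(not (not (not x1 and x3 and x1) and not (x3 and x1 and x1)) or not x3 and x1 or x1) and ((not x5 or x3) and x5 or (not x5 or x3) and not x5)
= (not x1 and x3 and x1 or x3 and x1 and x1 or not x3 and x1 or x1) and ((not x5 or x3) and x5 or (not x5 or x3) and not x5)   (De Morgan)
= (x3 and x1 or not x3 and x1 or x1) and ((not x5 or x3) and x5 or (not x5 or x3) and not x5)   (distribution)
= (x1 or x1) and ((not x5 or x3) and x5 or (not x5 or x3) and not x5)   (distribution)
= x1 and ((not x5 or x3) and x5 or (not x5 or x3) and not x5)   (idempotence)
= x1 and (not x5 or x3)   (distribution)

x1 and (not x5 or x3)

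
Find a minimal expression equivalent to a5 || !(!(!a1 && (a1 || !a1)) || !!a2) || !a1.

a5 || !a1

a5 || !(!(!a1 && (a1 || !a1)) || !!a2) || !a1
= a5 || !(!!a1 || !!a2) || !a1   — complement / identity
= a5 || !a1 && !a2 || !a1   — De Morgan
= a5 || !a1   — absorption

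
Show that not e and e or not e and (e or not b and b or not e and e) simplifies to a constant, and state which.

False

not e and e or not e and (e or not b and b or not e and e)
= not e and e or not e and (e or not e and e)   — complement / identity
= not e and e or not e and e   — complement / identity
= not e and e   — idempotence
= False   — complement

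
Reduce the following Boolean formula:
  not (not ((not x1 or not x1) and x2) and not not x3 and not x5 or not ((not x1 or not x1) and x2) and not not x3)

not x1 and x2 or not x3

not (not ((not x1 or not x1) and x2) and not not x3 and not x5 or not ((not x1 or not x1) and x2) and not not x3)
= not (not ((not x1 or not x1) and x2) and not not x3)
= not (not (not x1 and x2) and not not x3)
= not x1 and x2 or not x3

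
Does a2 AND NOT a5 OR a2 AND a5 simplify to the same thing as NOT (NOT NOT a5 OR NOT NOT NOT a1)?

No

E1: a2 AND NOT a5 OR a2 AND a5
    = a2   — distribution
E2: NOT (NOT NOT a5 OR NOT NOT NOT a1)
    = NOT a5 AND NOT NOT a1   — De Morgan
    = NOT a5 AND a1   — double negation
These differ: at a1=0, a2=1, a5=0, E1 = 1 but E2 = 0.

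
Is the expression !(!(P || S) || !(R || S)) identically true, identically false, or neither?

!(!(P || S) || !(R || S))
= (P || S) && (R || S)   — De Morgan
= P && R || S   — distribution
This depends on P, R, S, so it is not a constant.

neither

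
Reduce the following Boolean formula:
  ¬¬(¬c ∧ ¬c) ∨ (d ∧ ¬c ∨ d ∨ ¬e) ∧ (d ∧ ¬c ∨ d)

¬¬(¬c ∧ ¬c) ∨ (d ∧ ¬c ∨ d ∨ ¬e) ∧ (d ∧ ¬c ∨ d)
= ¬¬(¬c ∧ ¬c) ∨ d ∧ ¬c ∨ d
= ¬(c ∨ c) ∨ d ∧ ¬c ∨ d
= ¬(c ∨ c) ∨ d
= ¬c ∨ d

¬c ∨ d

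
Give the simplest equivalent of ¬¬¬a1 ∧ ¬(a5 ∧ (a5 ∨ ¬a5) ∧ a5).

¬¬¬a1 ∧ ¬(a5 ∧ (a5 ∨ ¬a5) ∧ a5)
= ¬¬¬a1 ∧ ¬(a5 ∧ a5)   (complement / identity)
= ¬¬¬a1 ∧ ¬a5   (idempotence)
= ¬a1 ∧ ¬a5   (double negation)

¬a1 ∧ ¬a5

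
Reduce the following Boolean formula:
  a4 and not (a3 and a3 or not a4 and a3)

a4 and not a3

a4 and not (a3 and a3 or not a4 and a3)
= a4 and not ((a3 or not a4) and a3)   [distribution]
= a4 and not a3   [absorption]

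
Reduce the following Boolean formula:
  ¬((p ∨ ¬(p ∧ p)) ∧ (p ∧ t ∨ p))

¬p

¬((p ∨ ¬(p ∧ p)) ∧ (p ∧ t ∨ p))
= ¬((p ∨ ¬p) ∧ (p ∧ t ∨ p))   [idempotence]
= ¬((p ∨ ¬p) ∧ p)   [absorption]
= ¬p   [complement / identity]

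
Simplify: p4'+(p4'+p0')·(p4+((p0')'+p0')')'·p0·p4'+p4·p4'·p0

p4'

p4'+(p4'+p0')·(p4+((p0')'+p0')')'·p0·p4'+p4·p4'·p0
= p4'+(p4'+p0')·(p4+p0'·p0)'·p0·p4'+p4·p4'·p0
= p4'+(p4'+p0')·p4'·p0·p4'+p4·p4'·p0
= p4'+p4'·p0·p4'+p4·p4'·p0
= p4'+p4'·p0
= p4'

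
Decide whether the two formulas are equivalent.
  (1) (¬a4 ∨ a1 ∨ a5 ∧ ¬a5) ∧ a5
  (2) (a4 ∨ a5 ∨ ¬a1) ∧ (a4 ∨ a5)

E1: (¬a4 ∨ a1 ∨ a5 ∧ ¬a5) ∧ a5
    = (¬a4 ∨ a1) ∧ a5   — complement / identity
E2: (a4 ∨ a5 ∨ ¬a1) ∧ (a4 ∨ a5)
    = a4 ∨ a5   — absorption
These differ: at a1=1, a4=1, a5=0, E1 = 0 but E2 = 1.

No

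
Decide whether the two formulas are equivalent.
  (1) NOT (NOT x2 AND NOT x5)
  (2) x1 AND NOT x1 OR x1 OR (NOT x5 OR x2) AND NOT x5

No

E1: NOT (NOT x2 AND NOT x5)
    = x2 OR x5   [De Morgan]
E2: x1 AND NOT x1 OR x1 OR (NOT x5 OR x2) AND NOT x5
    = x1 OR (NOT x5 OR x2) AND NOT x5   [complement / identity]
    = x1 OR NOT x5   [absorption]
These differ: at x1=0, x2=0, x5=0, E1 = 0 but E2 = 1.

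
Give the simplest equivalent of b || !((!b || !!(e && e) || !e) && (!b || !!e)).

b || !((!b || !!(e && e) || !e) && (!b || !!e))
= b || !((!b || !!e || !e) && (!b || !!e))   (idempotence)
= b || !(!b || !!e)   (absorption)
= b || b && !e   (De Morgan)
= b   (absorption)

b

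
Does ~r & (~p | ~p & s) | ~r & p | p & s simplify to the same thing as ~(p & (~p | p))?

E1: ~r & (~p | ~p & s) | ~r & p | p & s
    = ~r & ~p | ~r & p | p & s
    = ~r | p & s
E2: ~(p & (~p | p))
    = ~p
These differ: at p=1, r=1, s=1, E1 = 1 but E2 = 0.

No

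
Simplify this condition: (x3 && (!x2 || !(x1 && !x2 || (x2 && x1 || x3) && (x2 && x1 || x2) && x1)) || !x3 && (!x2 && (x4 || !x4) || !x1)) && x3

(x3 && (!x2 || !(x1 && !x2 || (x2 && x1 || x3) && (x2 && x1 || x2) && x1)) || !x3 && (!x2 && (x4 || !x4) || !x1)) && x3
= (x3 && (!x2 || !(x1 && !x2 || (x2 && x1 || x3) && x2 && x1)) || !x3 && (!x2 && (x4 || !x4) || !x1)) && x3
= (x3 && (!x2 || !(x1 && !x2 || (x2 && x1 || x3) && x2 && x1)) || !x3 && (!x2 || !x1)) && x3
= (x3 && (!x2 || !(x1 && !x2 || x2 && x1)) || !x3 && (!x2 || !x1)) && x3
= (x3 && (!x2 || !x1) || !x3 && (!x2 || !x1)) && x3
= (!x2 || !x1) && x3

(!x2 || !x1) && x3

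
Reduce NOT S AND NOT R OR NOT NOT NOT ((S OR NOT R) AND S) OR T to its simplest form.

NOT S OR T

NOT S AND NOT R OR NOT NOT NOT ((S OR NOT R) AND S) OR T
= NOT S AND NOT R OR NOT NOT NOT S OR T   (absorption)
= NOT S AND NOT R OR NOT S OR T   (double negation)
= NOT S OR T   (absorption)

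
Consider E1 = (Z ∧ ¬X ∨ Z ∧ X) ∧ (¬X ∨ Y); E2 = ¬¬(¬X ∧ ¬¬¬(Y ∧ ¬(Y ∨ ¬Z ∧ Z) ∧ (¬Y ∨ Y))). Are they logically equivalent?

No

E1: (Z ∧ ¬X ∨ Z ∧ X) ∧ (¬X ∨ Y)
    = Z ∧ (¬X ∨ Y)   — distribution
E2: ¬¬(¬X ∧ ¬¬¬(Y ∧ ¬(Y ∨ ¬Z ∧ Z) ∧ (¬Y ∨ Y)))
    = ¬¬(¬X ∧ ¬(Y ∧ ¬(Y ∨ ¬Z ∧ Z) ∧ (¬Y ∨ Y)))   — double negation
    = ¬¬(¬X ∧ ¬(Y ∧ ¬(Y ∨ ¬Z ∧ Z)))   — complement / identity
    = ¬¬(¬X ∧ ¬(Y ∧ ¬Y))   — complement / identity
    = ¬(X ∨ Y ∧ ¬Y)   — De Morgan
    = ¬X   — complement / identity
These differ: at X=1, Y=1, Z=1, E1 = 1 but E2 = 0.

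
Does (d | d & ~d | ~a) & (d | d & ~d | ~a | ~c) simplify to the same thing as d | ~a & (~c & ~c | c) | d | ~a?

E1: (d | d & ~d | ~a) & (d | d & ~d | ~a | ~c)
    = d | d & ~d | ~a   — absorption
    = d | ~a   — complement / identity
E2: d | ~a & (~c & ~c | c) | d | ~a
    = d | ~a & (~c | c) | d | ~a   — idempotence
    = d | ~a | d | ~a   — complement / identity
    = d | ~a   — idempotence
Both reduce to d | ~a, so they are equivalent.

Yes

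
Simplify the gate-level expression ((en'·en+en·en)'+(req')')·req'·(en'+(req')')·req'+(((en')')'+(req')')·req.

en'+req

((en'·en+en·en)'+(req')')·req'·(en'+(req')')·req'+(((en')')'+(req')')·req
= (en'+(req')')·req'·(en'+(req')')·req'+(((en')')'+(req')')·req   (distribution)
= (en'+(req')')·req'·(en'+(req')')·req'+(en'+(req')')·req   (double negation)
= (en'+(req')')·req'+(en'+(req')')·req   (idempotence)
= en'+(req')'   (distribution)
= en'+req   (double negation)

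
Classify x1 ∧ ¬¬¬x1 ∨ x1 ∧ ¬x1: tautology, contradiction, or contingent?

contradiction

x1 ∧ ¬¬¬x1 ∨ x1 ∧ ¬x1
= x1 ∧ ¬x1 ∨ x1 ∧ ¬x1   (double negation)
= x1 ∧ ¬x1   (idempotence)
= False   (complement)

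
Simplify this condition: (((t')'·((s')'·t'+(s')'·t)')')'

t·s'

(((t')'·((s')'·t'+(s')'·t)')')'
= (((t')'·((s')')')')'
= (t')'·((s')')'
= t·((s')')'
= t·s'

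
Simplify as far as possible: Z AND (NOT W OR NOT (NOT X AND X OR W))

Z AND (NOT W OR NOT (NOT X AND X OR W))
= Z AND (NOT W OR NOT W)   [complement / identity]
= Z AND NOT W   [idempotence]

Z AND NOT W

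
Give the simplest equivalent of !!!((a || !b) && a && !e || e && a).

!!!((a || !b) && a && !e || e && a)
= !!!(a && !e || e && a)
= !!!a
= !a

!a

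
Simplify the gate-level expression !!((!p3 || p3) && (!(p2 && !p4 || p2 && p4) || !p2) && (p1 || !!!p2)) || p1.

!!((!p3 || p3) && (!(p2 && !p4 || p2 && p4) || !p2) && (p1 || !!!p2)) || p1
= !!((!p3 || p3) && (!(p2 && !p4 || p2 && p4) || !p2) && (p1 || !p2)) || p1
= !!((!p3 || p3) && (!p2 || !(p2 && !p4 || p2 && p4) && p1)) || p1
= !!((!p3 || p3) && (!p2 || !p2 && p1)) || p1
= !!(!p2 || !p2 && p1) || p1
= !!!p2 || p1
= !p2 || p1

!p2 || p1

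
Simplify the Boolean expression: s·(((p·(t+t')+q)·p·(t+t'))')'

s·p

s·(((p·(t+t')+q)·p·(t+t'))')'
= s·((p·(t+t'))')'   (absorption)
= s·(p')'   (complement / identity)
= s·p   (double negation)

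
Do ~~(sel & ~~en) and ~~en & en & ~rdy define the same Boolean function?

No

E1: ~~(sel & ~~en)
    = ~~(sel & en)   (double negation)
    = sel & en   (double negation)
E2: ~~en & en & ~rdy
    = en & en & ~rdy   (double negation)
    = en & ~rdy   (idempotence)
These differ: at en=1, rdy=0, sel=0, E1 = 0 but E2 = 1.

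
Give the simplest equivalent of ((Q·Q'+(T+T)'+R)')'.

T'+R

((Q·Q'+(T+T)'+R)')'
= ((Q·Q'+T'+R)')'   [idempotence]
= Q·Q'+T'+R   [double negation]
= T'+R   [complement / identity]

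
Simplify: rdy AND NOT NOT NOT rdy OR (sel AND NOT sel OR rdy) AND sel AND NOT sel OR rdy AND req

rdy AND NOT NOT NOT rdy OR (sel AND NOT sel OR rdy) AND sel AND NOT sel OR rdy AND req
= rdy AND NOT NOT NOT rdy OR sel AND NOT sel OR rdy AND req   (absorption)
= rdy AND NOT rdy OR sel AND NOT sel OR rdy AND req   (double negation)
= rdy AND NOT rdy OR rdy AND req   (complement / identity)
= rdy AND req   (complement / identity)

rdy AND req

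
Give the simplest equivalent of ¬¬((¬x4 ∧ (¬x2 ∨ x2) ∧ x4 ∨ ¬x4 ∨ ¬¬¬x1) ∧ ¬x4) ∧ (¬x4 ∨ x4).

¬x4

¬¬((¬x4 ∧ (¬x2 ∨ x2) ∧ x4 ∨ ¬x4 ∨ ¬¬¬x1) ∧ ¬x4) ∧ (¬x4 ∨ x4)
= ¬¬((¬x4 ∧ x4 ∨ ¬x4 ∨ ¬¬¬x1) ∧ ¬x4) ∧ (¬x4 ∨ x4)
= ¬¬((¬x4 ∧ x4 ∨ ¬x4 ∨ ¬¬¬x1) ∧ ¬x4)
= ¬¬((¬x4 ∨ ¬¬¬x1) ∧ ¬x4)
= ¬¬((¬x4 ∨ ¬x1) ∧ ¬x4)
= ¬¬¬x4
= ¬x4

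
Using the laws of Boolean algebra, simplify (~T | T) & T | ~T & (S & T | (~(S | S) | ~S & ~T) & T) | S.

T | S

(~T | T) & T | ~T & (S & T | (~(S | S) | ~S & ~T) & T) | S
= (~T | T) & T | ~T & (S & T | (~S | ~S & ~T) & T) | S   (idempotence)
= (~T | T) & T | ~T & (S & T | ~S & T) | S   (absorption)
= T | ~T & (S & T | ~S & T) | S   (complement / identity)
= T | ~T & T | S   (distribution)
= T | S   (complement / identity)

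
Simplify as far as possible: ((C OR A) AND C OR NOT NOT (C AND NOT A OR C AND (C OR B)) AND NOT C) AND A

((C OR A) AND C OR NOT NOT (C AND NOT A OR C AND (C OR B)) AND NOT C) AND A
= ((C OR A) AND C OR NOT NOT (C AND NOT A OR C) AND NOT C) AND A   [absorption]
= ((C OR A) AND C OR (C AND NOT A OR C) AND NOT C) AND A   [double negation]
= ((C OR A) AND C OR C AND NOT C) AND A   [absorption]
= (C OR C AND NOT C) AND A   [absorption]
= C AND A   [complement / identity]

C AND A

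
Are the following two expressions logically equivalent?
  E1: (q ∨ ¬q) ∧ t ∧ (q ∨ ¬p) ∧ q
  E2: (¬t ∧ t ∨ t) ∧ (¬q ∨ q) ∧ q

E1: (q ∨ ¬q) ∧ t ∧ (q ∨ ¬p) ∧ q
    = (q ∨ ¬q) ∧ t ∧ q   — absorption
    = t ∧ q   — complement / identity
E2: (¬t ∧ t ∨ t) ∧ (¬q ∨ q) ∧ q
    = (¬t ∧ t ∨ t) ∧ q   — complement / identity
    = t ∧ q   — complement / identity
Both reduce to t ∧ q, so they are equivalent.

Yes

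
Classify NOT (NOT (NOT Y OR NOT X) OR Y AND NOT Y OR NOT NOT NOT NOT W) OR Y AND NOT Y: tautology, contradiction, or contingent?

contingent

NOT (NOT (NOT Y OR NOT X) OR Y AND NOT Y OR NOT NOT NOT NOT W) OR Y AND NOT Y
= NOT (NOT (NOT Y OR NOT X) OR NOT NOT NOT NOT W) OR Y AND NOT Y   — complement / identity
= NOT (NOT (NOT Y OR NOT X) OR NOT NOT W) OR Y AND NOT Y   — double negation
= (NOT Y OR NOT X) AND NOT W OR Y AND NOT Y   — De Morgan
= (NOT Y OR NOT X) AND NOT W   — complement / identity
This depends on W, X, Y, so it is not a constant.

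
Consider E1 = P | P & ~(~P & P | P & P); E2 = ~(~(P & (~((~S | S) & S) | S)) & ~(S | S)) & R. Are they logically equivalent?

No

E1: P | P & ~(~P & P | P & P)
    = P | P & ~P
    = P
E2: ~(~(P & (~((~S | S) & S) | S)) & ~(S | S)) & R
    = ~(~(P & (~((~S | S) & S) | S)) & ~S) & R
    = (P & (~((~S | S) & S) | S) | S) & R
    = (P & (~S | S) | S) & R
    = (P | S) & R
These differ: at P=0, R=1, S=1, E1 = 0 but E2 = 1.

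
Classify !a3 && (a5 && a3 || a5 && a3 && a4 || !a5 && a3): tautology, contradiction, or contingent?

!a3 && (a5 && a3 || a5 && a3 && a4 || !a5 && a3)
= !a3 && (a5 && a3 || !a5 && a3)
= !a3 && a3
= false

contradiction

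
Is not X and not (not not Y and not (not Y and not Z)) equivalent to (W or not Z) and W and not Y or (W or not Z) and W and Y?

E1: not X and not (not not Y and not (not Y and not Z))
    = not X and (not Y or not Y and not Z)   [De Morgan]
    = not X and not Y   [absorption]
E2: (W or not Z) and W and not Y or (W or not Z) and W and Y
    = (W or not Z) and W   [distribution]
    = W   [absorption]
These differ: at W=1, X=1, Y=0, Z=0, E1 = 0 but E2 = 1.

No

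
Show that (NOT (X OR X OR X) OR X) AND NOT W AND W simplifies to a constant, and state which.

(NOT (X OR X OR X) OR X) AND NOT W AND W
= (NOT (X OR X) OR X) AND NOT W AND W   (idempotence)
= (NOT X OR X) AND NOT W AND W   (idempotence)
= NOT W AND W   (complement / identity)
= FALSE   (complement)

FALSE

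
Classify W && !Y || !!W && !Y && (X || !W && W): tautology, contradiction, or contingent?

contingent

W && !Y || !!W && !Y && (X || !W && W)
= W && !Y || !!W && !Y && X   (complement / identity)
= W && !Y || W && !Y && X   (double negation)
= W && !Y   (absorption)
This depends on W, Y, so it is not a constant.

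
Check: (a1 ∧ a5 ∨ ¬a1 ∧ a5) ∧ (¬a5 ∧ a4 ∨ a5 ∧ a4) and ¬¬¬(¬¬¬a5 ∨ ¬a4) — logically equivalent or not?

Yes

E1: (a1 ∧ a5 ∨ ¬a1 ∧ a5) ∧ (¬a5 ∧ a4 ∨ a5 ∧ a4)
    = (a1 ∧ a5 ∨ ¬a1 ∧ a5) ∧ a4   (distribution)
    = a5 ∧ a4   (distribution)
E2: ¬¬¬(¬¬¬a5 ∨ ¬a4)
    = ¬(¬¬¬a5 ∨ ¬a4)   (double negation)
    = ¬¬a5 ∧ a4   (De Morgan)
    = a5 ∧ a4   (double negation)
Both reduce to a5 ∧ a4, so they are equivalent.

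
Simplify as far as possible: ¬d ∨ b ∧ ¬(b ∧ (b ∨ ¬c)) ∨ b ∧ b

¬d ∨ b ∧ ¬(b ∧ (b ∨ ¬c)) ∨ b ∧ b
= ¬d ∨ b ∧ ¬b ∨ b ∧ b
= ¬d ∨ b

¬d ∨ b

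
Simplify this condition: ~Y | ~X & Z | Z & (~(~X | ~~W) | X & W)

~Y | ~X & Z | Z & (~(~X | ~~W) | X & W)
= ~Y | ~X & Z | Z & (X & ~W | X & W)
= ~Y | ~X & Z | Z & X
= ~Y | Z

~Y | Z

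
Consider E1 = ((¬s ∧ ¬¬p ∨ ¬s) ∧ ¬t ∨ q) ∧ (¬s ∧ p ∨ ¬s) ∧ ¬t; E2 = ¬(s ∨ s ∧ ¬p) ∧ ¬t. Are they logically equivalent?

Yes

E1: ((¬s ∧ ¬¬p ∨ ¬s) ∧ ¬t ∨ q) ∧ (¬s ∧ p ∨ ¬s) ∧ ¬t
    = ((¬s ∧ p ∨ ¬s) ∧ ¬t ∨ q) ∧ (¬s ∧ p ∨ ¬s) ∧ ¬t   (double negation)
    = (¬s ∧ p ∨ ¬s) ∧ ¬t   (absorption)
    = ¬s ∧ ¬t   (absorption)
E2: ¬(s ∨ s ∧ ¬p) ∧ ¬t
    = ¬s ∧ ¬t   (absorption)
Both reduce to ¬s ∧ ¬t, so they are equivalent.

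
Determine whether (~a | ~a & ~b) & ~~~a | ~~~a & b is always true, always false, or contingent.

(~a | ~a & ~b) & ~~~a | ~~~a & b
= (~a | ~a & ~b | b) & ~~~a   (distribution)
= (~a | b) & ~~~a   (absorption)
= (~a | b) & ~a   (double negation)
= ~a   (absorption)
This depends on a, so it is not a constant.

contingent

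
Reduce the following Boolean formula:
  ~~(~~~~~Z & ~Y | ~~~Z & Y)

~Z

~~(~~~~~Z & ~Y | ~~~Z & Y)
= ~~(~~~Z & ~Y | ~~~Z & Y)
= ~~~~~Z
= ~~~Z
= ~Z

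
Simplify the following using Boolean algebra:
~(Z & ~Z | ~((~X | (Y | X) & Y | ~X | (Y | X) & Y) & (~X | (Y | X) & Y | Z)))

~(Z & ~Z | ~((~X | (Y | X) & Y | ~X | (Y | X) & Y) & (~X | (Y | X) & Y | Z)))
= ~~((~X | (Y | X) & Y | ~X | (Y | X) & Y) & (~X | (Y | X) & Y | Z))   [complement / identity]
= ~~(~X | (Y | X) & Y | (~X | (Y | X) & Y) & Z)   [distribution]
= ~~(~X | (Y | X) & Y)   [absorption]
= ~~(~X | Y)   [absorption]
= ~X | Y   [double negation]

~X | Y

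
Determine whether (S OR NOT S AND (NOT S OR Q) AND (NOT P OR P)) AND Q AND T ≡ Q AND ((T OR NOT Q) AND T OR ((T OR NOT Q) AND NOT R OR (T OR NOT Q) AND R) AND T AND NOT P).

E1: (S OR NOT S AND (NOT S OR Q) AND (NOT P OR P)) AND Q AND T
    = (S OR NOT S AND (NOT P OR P)) AND Q AND T   [absorption]
    = (S OR NOT S) AND Q AND T   [complement / identity]
    = Q AND T   [complement / identity]
E2: Q AND ((T OR NOT Q) AND T OR ((T OR NOT Q) AND NOT R OR (T OR NOT Q) AND R) AND T AND NOT P)
    = Q AND ((T OR NOT Q) AND T OR (T OR NOT Q) AND T AND NOT P)   [distribution]
    = Q AND (T OR NOT Q) AND T   [absorption]
    = Q AND T   [absorption]
Both reduce to Q AND T, so they are equivalent.

Yes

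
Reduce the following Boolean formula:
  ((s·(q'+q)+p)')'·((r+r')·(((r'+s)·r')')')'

(s+p)·r

((s·(q'+q)+p)')'·((r+r')·(((r'+s)·r')')')'
= ((s+p)')'·((r+r')·(((r'+s)·r')')')'   [complement / identity]
= ((s+p)')'·((r+r')·((r')')')'   [absorption]
= ((s+p)')'·(((r')')')'   [complement / identity]
= ((s+p)')'·(r')'   [double negation]
= (s+p)·(r')'   [double negation]
= (s+p)·r   [double negation]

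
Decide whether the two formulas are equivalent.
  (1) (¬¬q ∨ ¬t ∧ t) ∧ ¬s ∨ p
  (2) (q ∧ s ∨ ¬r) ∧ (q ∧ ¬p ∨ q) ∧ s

No

E1: (¬¬q ∨ ¬t ∧ t) ∧ ¬s ∨ p
    = (q ∨ ¬t ∧ t) ∧ ¬s ∨ p
    = q ∧ ¬s ∨ p
E2: (q ∧ s ∨ ¬r) ∧ (q ∧ ¬p ∨ q) ∧ s
    = (q ∧ s ∨ ¬r) ∧ q ∧ s
    = q ∧ s
These differ: at p=1, q=1, r=0, s=0, t=0, E1 = 1 but E2 = 0.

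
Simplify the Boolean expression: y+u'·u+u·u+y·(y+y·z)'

y+u'·u+u·u+y·(y+y·z)'
= y+u'·u+u·u+y·y'   [absorption]
= y+u+y·y'   [distribution]
= y+u   [complement / identity]

y+u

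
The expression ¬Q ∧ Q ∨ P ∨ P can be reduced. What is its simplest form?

P

¬Q ∧ Q ∨ P ∨ P
= P ∨ P   [complement / identity]
= P   [idempotence]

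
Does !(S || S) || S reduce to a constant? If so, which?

!(S || S) || S
= !S || S   — idempotence
= true   — complement

yes, True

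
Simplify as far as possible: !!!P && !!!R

!!!P && !!!R
= !P && !!!R   [double negation]
= !P && !R   [double negation]

!P && !R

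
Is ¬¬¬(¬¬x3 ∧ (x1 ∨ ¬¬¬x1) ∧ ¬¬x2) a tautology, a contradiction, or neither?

¬¬¬(¬¬x3 ∧ (x1 ∨ ¬¬¬x1) ∧ ¬¬x2)
= ¬(¬¬x3 ∧ (x1 ∨ ¬¬¬x1) ∧ ¬¬x2)   — double negation
= ¬(¬¬x3 ∧ (x1 ∨ ¬x1) ∧ ¬¬x2)   — double negation
= ¬(¬¬x3 ∧ ¬¬x2)   — complement / identity
= ¬x3 ∨ ¬x2   — De Morgan
This depends on x2, x3, so it is not a constant.

neither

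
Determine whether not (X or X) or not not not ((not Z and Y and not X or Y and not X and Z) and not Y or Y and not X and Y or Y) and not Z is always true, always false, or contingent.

not (X or X) or not not not ((not Z and Y and not X or Y and not X and Z) and not Y or Y and not X and Y or Y) and not Z
= not (X or X) or not not not (Y and not X and not Y or Y and not X and Y or Y) and not Z   [distribution]
= not (X or X) or not not not (Y and not X or Y) and not Z   [distribution]
= not (X or X) or not (Y and not X or Y) and not Z   [double negation]
= not (X or X) or not Y and not Z   [absorption]
= not X or not Y and not Z   [idempotence]
This depends on X, Y, Z, so it is not a constant.

contingent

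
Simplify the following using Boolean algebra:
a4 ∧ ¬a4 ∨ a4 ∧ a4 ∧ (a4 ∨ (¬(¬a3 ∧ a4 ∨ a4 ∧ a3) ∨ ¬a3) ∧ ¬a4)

a4

a4 ∧ ¬a4 ∨ a4 ∧ a4 ∧ (a4 ∨ (¬(¬a3 ∧ a4 ∨ a4 ∧ a3) ∨ ¬a3) ∧ ¬a4)
= a4 ∧ ¬a4 ∨ a4 ∧ a4 ∧ (a4 ∨ (¬a4 ∨ ¬a3) ∧ ¬a4)   [distribution]
= a4 ∧ ¬a4 ∨ a4 ∧ a4 ∧ (a4 ∨ ¬a4)   [absorption]
= a4 ∧ ¬a4 ∨ a4 ∧ a4   [complement / identity]
= a4   [distribution]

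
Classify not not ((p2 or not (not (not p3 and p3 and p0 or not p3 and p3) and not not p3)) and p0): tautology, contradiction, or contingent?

not not ((p2 or not (not (not p3 and p3 and p0 or not p3 and p3) and not not p3)) and p0)
= not not ((p2 or not (not (not p3 and p3) and not not p3)) and p0)
= not not ((p2 or not p3 and p3 or not p3) and p0)
= not not ((p2 or not p3) and p0)
= (p2 or not p3) and p0
This depends on p0, p2, p3, so it is not a constant.

contingent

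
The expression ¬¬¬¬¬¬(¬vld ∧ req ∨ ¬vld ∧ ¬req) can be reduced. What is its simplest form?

¬¬¬¬¬¬(¬vld ∧ req ∨ ¬vld ∧ ¬req)
= ¬¬¬¬¬¬¬vld
= ¬¬¬¬¬vld
= ¬¬¬vld
= ¬vld

¬vld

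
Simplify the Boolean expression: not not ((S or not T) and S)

S

not not ((S or not T) and S)
= (S or not T) and S   [double negation]
= S   [absorption]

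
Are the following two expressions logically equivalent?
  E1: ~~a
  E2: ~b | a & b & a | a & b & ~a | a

No

E1: ~~a
    = a   [double negation]
E2: ~b | a & b & a | a & b & ~a | a
    = ~b | a & b | a   [distribution]
    = ~b | a   [absorption]
These differ: at a=0, b=0, E1 = 0 but E2 = 1.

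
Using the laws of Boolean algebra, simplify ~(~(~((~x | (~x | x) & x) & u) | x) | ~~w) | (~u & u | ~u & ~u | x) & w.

~(~(~((~x | (~x | x) & x) & u) | x) | ~~w) | (~u & u | ~u & ~u | x) & w
= ~(~(~((~x | x) & u) | x) | ~~w) | (~u & u | ~u & ~u | x) & w
= ~(~(~((~x | x) & u) | x) | ~~w) | (~u | x) & w
= ~(~(~u | x) | ~~w) | (~u | x) & w
= (~u | x) & ~w | (~u | x) & w
= ~u | x

~u | x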